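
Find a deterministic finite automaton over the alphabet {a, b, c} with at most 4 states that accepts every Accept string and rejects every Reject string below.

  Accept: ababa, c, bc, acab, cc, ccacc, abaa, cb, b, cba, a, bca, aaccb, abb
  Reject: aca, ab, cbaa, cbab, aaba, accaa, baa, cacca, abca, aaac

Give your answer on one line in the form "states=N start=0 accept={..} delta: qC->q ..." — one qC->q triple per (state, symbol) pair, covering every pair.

Fold the examples into a partial DFA from state 0: repeatedly fix the first undefined (state, symbol) met by the shortest-then-alphabetical prefix, trying targets in increasing order and rejecting any under which an Accept and a Reject string meet in one state with the same remainder; add a state when all current targets are rejected. Accepting states are where Accept strings end.
a: 0a undefined. 0a->0: no, c/aaac meet in 0 with "c" left. Open state 1: 0a->1.
b: 0b undefined. 0b->0: ok.
c: 0c undefined. 0c->0: ok.
aa: 1a undefined. 1a->0: no, c/cbaa meet in 0. 1a->1: no, cba/cbaa meet in 1. Open state 2: 1a->2.
ab: 1b undefined. 1b->0: no, ababa/abca meet in 1. 1b->1: no, ababa/aaba meet in 2 with "ba" left. 1b->2: ok.
ac: 1c undefined. 1c->0: no, acab/ab meet in 2. 1c->1: ok.
aaa: 2a undefined. 2a->0: no, c/accaa meet in 0. 2a->1: no, ababa/accaa meet in 1. 2a->2: no, ababa/aaba meet in 2 with "ba" left. Open state 3: 2a->3.
aab: 2b undefined. 2b->0: no, ccacc/aaba meet in 1. 2b->1: ok.
aac: 2c undefined. 2c->0: no, acab/abca meet in 1. 2c->1: no, aaccb/aca meet in 2. 2c->2: ok.
aaac: 3c undefined. 3c->0: no, c/aaac meet in 0. 3c->1: no, acab/aaac meet in 1. 3c->2: ok.
abaa: 3a undefined. 3a->0: ok.
abab: 3b undefined. 3b->0: ok.
All examples now run through 4 states with every (state, symbol) defined. Accept strings end in {0,1}, Reject strings end in {2,3}; accept={0,1}.

states=4 start=0 accept={0,1} delta: 0a->1 0b->0 0c->0 1a->2 1b->2 1c->1 2a->3 2b->1 2c->2 3a->0 3b->0 3c->2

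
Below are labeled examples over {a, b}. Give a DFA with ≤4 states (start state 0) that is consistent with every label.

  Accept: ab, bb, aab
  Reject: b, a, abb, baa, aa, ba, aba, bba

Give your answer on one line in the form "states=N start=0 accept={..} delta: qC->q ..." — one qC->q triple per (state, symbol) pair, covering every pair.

Grow the machine one transition at a time. Run the examples from 0; the earliest place one falls off (shortest prefix, ties alphabetical) gets sent to the lowest-numbered state that keeps every Accept/Reject pair distinguishable — a pair clashes when both reach the same state with identical unread suffix — and to a fresh state only if none does.
a: 0a undefined. 0a->0: no, ab/b meet in 0 with "b" left. Open state 1: 0a->1.
b: 0b undefined. 0b->0: no, bb/b meet in 0. 0b->1: ok.
aa: 1a undefined. 1a->0: no, aab/b meet in 1. 1a->1: ok.
ab: 1b undefined. 1b->0: ok.
All examples now run through 2 states with every (state, symbol) defined. Accept strings end in {0}, Reject strings end in {1}; accept={0}.

states=2 start=0 accept={0} delta: 0a->1 0b->1 1a->1 1b->0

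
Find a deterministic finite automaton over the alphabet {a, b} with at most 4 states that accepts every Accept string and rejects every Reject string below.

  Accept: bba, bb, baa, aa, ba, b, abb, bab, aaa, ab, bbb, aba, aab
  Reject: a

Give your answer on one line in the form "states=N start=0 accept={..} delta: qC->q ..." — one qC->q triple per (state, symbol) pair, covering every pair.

states=3 start=0 accept={2} delta: 0a->1 0b->2 1a->2 1b->2 2a->2 2b->2

Fold the examples into a partial DFA from state 0: repeatedly fix the first undefined (state, symbol) met by the shortest-then-alphabetical prefix, trying targets in increasing order and rejecting any under which an Accept and a Reject string meet in one state with the same remainder; add a state when all current targets are rejected. Accepting states are where Accept strings end.
a: 0a undefined. 0a->0: no, aa/a meet in 0. Open state 1: 0a->1.
b: 0b undefined. 0b->0: no, bba/a meet in 1. 0b->1: no, b/a meet in 1. Open state 2: 0b->2.
aa: 1a undefined. 1a->0: no, aaa/a meet in 1. 1a->1: no, aa/a meet in 1. 1a->2: ok.
ab: 1b undefined. 1b->0: no, aba/a meet in 1. 1b->1: no, abb/a meet in 1. 1b->2: ok.
ba: 2a undefined. 2a->0: no, baa/a meet in 1. 2a->1: no, ba/a meet in 1. 2a->2: ok.
bb: 2b undefined. 2b->0: no, bba/a meet in 1. 2b->1: no, bb/a meet in 1. 2b->2: ok.
All examples now run through 3 states with every (state, symbol) defined. Accept strings end in {2}, Reject strings end in {1}; accept={2}.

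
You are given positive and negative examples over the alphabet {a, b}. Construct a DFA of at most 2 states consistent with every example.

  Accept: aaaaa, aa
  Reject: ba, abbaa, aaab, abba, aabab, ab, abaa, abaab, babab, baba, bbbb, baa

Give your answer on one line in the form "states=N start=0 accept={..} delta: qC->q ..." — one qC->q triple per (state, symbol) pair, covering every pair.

states=2 start=0 accept={0} delta: 0a->0 0b->1 1a->1 1b->1

Grow the machine one transition at a time. Run the examples from 0; the earliest place one falls off (shortest prefix, ties alphabetical) gets sent to the lowest-numbered state that keeps every Accept/Reject pair distinguishable — a pair clashes when both reach the same state with identical unread suffix — and to a fresh state only if none does.
a: 0a undefined. 0a->0: ok.
b: 0b undefined. 0b->0: no, aaaaa/ba meet in 0. Open state 1: 0b->1.
ba: 1a undefined. 1a->0: no, aaaaa/ba meet in 0. 1a->1: ok.
bb: 1b undefined. 1b->0: no, aaaaa/abbaa meet in 0. 1b->1: ok.
All examples now run through 2 states with every (state, symbol) defined. Accept strings end in {0}, Reject strings end in {1}; accept={0}.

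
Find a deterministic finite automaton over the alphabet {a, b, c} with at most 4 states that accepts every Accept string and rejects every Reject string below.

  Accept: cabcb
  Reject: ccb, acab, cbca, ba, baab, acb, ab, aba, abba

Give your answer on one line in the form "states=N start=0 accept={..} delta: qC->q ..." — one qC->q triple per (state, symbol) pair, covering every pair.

states=3 start=0 accept={1} delta: 0a->0 0b->0 0c->1 1a->1 1b->2 1c->0 2a->0 2b->1 2c->2

Grow the machine one transition at a time. Run the examples from 0; the earliest place one falls off (shortest prefix, ties alphabetical) gets sent to the lowest-numbered state that keeps every Accept/Reject pair distinguishable — a pair clashes when both reach the same state with identical unread suffix — and to a fresh state only if none does.
a: 0a undefined. 0a->0: ok.
b: 0b undefined. 0b->0: ok.
c: 0c undefined. 0c->0: no, cabcb/ccb meet in 0. Open state 1: 0c->1.
ca: 1a undefined. 1a->0: no, cabcb/acb meet in 1 with "b" left. 1a->1: ok.
cb: 1b undefined. 1b->0: no, cabcb/acab meet in 0. 1b->1: no, cabcb/ccb meet in 1 with "cb" left. Open state 2: 1b->2.
cc: 1c undefined. 1c->0: ok.
cbc: 2c undefined. 2c->0: no, cabcb/ccb meet in 0. 2c->1: no, cabcb/acab meet in 2. 2c->2: ok.
cbca: 2a undefined. 2a->0: ok.
cabcb: 2b undefined. 2b->0: no, cabcb/ccb meet in 0. 2b->1: ok.
All examples now run through 3 states with every (state, symbol) defined. Accept strings end in {1}, Reject strings end in {0,2}; accept={1}.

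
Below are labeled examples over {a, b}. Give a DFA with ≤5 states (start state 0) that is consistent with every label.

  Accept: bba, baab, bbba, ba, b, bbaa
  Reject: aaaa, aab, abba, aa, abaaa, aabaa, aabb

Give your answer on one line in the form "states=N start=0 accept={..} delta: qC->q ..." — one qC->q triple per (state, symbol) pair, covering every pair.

states=3 start=0 accept={2} delta: 0a->1 0b->2 1a->1 1b->1 2a->2 2b->2

Fold the examples into a partial DFA from state 0: repeatedly fix the first undefined (state, symbol) met by the shortest-then-alphabetical prefix, trying targets in increasing order and rejecting any under which an Accept and a Reject string meet in one state with the same remainder; add a state when all current targets are rejected. Accepting states are where Accept strings end.
a: 0a undefined. 0a->0: no, bba/abba meet in 0 with "bba" left. Open state 1: 0a->1.
b: 0b undefined. 0b->0: no, baab/aab meet in 1 with "ab" left. 0b->1: no, bbba/abba meet in 1 with "bba" left. Open state 2: 0b->2.
aa: 1a undefined. 1a->0: no, b/aab meet in 2. 1a->1: ok.
ab: 1b undefined. 1b->0: no, ba/abba meet in 2 with "a" left. 1b->1: ok.
ba: 2a undefined. 2a->0: no, baab/aaaa meet in 1. 2a->1: no, baab/aaaa meet in 1. 2a->2: ok.
bb: 2b undefined. 2b->0: no, bba/aaaa meet in 1. 2b->1: no, bba/aaaa meet in 1. 2b->2: ok.
All examples now run through 3 states with every (state, symbol) defined. Accept strings end in {2}, Reject strings end in {1}; accept={2}.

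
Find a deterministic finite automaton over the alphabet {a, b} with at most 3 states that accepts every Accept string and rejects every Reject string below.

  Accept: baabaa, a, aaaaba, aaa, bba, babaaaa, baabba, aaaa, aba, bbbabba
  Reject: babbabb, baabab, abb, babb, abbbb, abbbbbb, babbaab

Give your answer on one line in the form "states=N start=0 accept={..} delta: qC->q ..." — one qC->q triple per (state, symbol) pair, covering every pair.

State merging on the prefix tree: take the shortest (then alphabetical) example prefix whose next move is undefined and point that move at state 0, else 1, else 2, ...; a target is out if some Accept/Reject pair would then sit in one state with the same input left (inseparable). If every existing state is out, open a new one.
a: 0a undefined. 0a->0: ok.
b: 0b undefined. 0b->0: no, baabaa/babbabb meet in 0. Open state 1: 0b->1.
ba: 1a undefined. 1a->0: ok.
bb: 1b undefined. 1b->0: no, baabaa/babbabb meet in 0. 1b->1: ok.
All examples now run through 2 states with every (state, symbol) defined. Accept strings end in {0}, Reject strings end in {1}; accept={0}.

states=2 start=0 accept={0} delta: 0a->0 0b->1 1a->0 1b->1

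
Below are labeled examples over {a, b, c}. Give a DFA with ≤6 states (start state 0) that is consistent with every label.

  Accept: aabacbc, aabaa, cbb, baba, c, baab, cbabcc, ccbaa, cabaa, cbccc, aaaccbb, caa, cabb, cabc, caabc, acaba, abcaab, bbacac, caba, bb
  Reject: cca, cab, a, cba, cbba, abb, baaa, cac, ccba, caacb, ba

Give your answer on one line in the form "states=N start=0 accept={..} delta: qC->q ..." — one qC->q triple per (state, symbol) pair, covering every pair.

states=5 start=0 accept={0,2,3} delta: 0a->1 0b->0 0c->2 1a->0 1b->1 1c->0 2a->3 2b->0 2c->0 3a->3 3b->4 3c->1 4a->2 4b->0 4c->0

Fold the examples into a partial DFA from state 0: repeatedly fix the first undefined (state, symbol) met by the shortest-then-alphabetical prefix, trying targets in increasing order and rejecting any under which an Accept and a Reject string meet in one state with the same remainder; add a state when all current targets are rejected. Accepting states are where Accept strings end.
a: 0a undefined. 0a->0: no, bb/abb meet in 0 with "bb" left. Open state 1: 0a->1.
b: 0b undefined. 0b->0: ok.
c: 0c undefined. 0c->0: no, cabb/abb meet in 1 with "bb" left. 0c->1: no, cbb/abb meet in 1 with "bb" left. Open state 2: 0c->2.
aa: 1a undefined. 1a->0: ok.
ab: 1b undefined. 1b->0: no, aabaa/abb meet in 0. 1b->1: ok.
ac: 1c undefined. 1c->0: ok.
ca: 2a undefined. 2a->0: no, aabacbc/cac meet in 2. 2a->1: no, aabaa/cac meet in 0. 2a->2: no, caba/cba meet in 2 with "ba" left. Open state 3: 2a->3.
cb: 2b undefined. 2b->0: ok.
cc: 2c undefined. 2c->0: ok.
caa: 3a undefined. 3a->0: no, aabaa/caacb meet in 0. 3a->1: no, aabaa/caacb meet in 0. 3a->2: no, aabaa/caacb meet in 0. 3a->3: ok.
cab: 3b undefined. 3b->0: no, aabaa/cab meet in 0. 3b->1: no, cabaa/cca meet in 1. 3b->2: no, aabacbc/cab meet in 2. 3b->3: no, cabaa/cab meet in 3. Open state 4: 3b->4.
cac: 3c undefined. 3c->0: no, aabaa/cac meet in 0. 3c->1: ok.
caba: 4a undefined. 4a->0: no, cabaa/cca meet in 1. 4a->1: no, caba/cca meet in 1. 4a->2: ok.
cabb: 4b undefined. 4b->0: ok.
cabc: 4c undefined. 4c->0: ok.
All examples now run through 5 states with every (state, symbol) defined. Accept strings end in {0,2,3}, Reject strings end in {1,4}; accept={0,2,3}.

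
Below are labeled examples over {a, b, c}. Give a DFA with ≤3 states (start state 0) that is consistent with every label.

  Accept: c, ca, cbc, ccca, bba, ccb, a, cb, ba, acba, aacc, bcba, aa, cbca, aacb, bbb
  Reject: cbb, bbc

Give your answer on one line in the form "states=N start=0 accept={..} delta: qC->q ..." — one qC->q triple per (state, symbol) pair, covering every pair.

Grow the machine one transition at a time. Run the examples from 0; the earliest place one falls off (shortest prefix, ties alphabetical) gets sent to the lowest-numbered state that keeps every Accept/Reject pair distinguishable — a pair clashes when both reach the same state with identical unread suffix — and to a fresh state only if none does.
a: 0a undefined. 0a->0: ok.
b: 0b undefined. 0b->0: no, c/bbc meet in 0 with "c" left. Open state 1: 0b->1.
c: 0c undefined. 0c->0: ok.
ba: 1a undefined. 1a->0: ok.
bb: 1b undefined. 1b->0: no, c/cbb meet in 0. 1b->1: no, cbc/bbc meet in 1 with "c" left. Open state 2: 1b->2.
bc: 1c undefined. 1c->0: ok.
bba: 2a undefined. 2a->0: ok.
bbb: 2b undefined. 2b->0: ok.
bbc: 2c undefined. 2c->0: no, c/bbc meet in 0. 2c->1: no, ccb/bbc meet in 1. 2c->2: ok.
All examples now run through 3 states with every (state, symbol) defined. Accept strings end in {0,1}, Reject strings end in {2}; accept={0,1}.

states=3 start=0 accept={0,1} delta: 0a->0 0b->1 0c->0 1a->0 1b->2 1c->0 2a->0 2b->0 2c->2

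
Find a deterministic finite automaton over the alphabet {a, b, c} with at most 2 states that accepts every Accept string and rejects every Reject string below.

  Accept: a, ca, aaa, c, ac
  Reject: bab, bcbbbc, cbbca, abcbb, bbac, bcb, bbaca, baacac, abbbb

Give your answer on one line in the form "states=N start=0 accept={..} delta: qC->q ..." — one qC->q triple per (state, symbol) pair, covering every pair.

states=2 start=0 accept={0} delta: 0a->0 0b->1 0c->0 1a->1 1b->1 1c->1

Grow the machine one transition at a time. Run the examples from 0; the earliest place one falls off (shortest prefix, ties alphabetical) gets sent to the lowest-numbered state that keeps every Accept/Reject pair distinguishable — a pair clashes when both reach the same state with identical unread suffix — and to a fresh state only if none does.
a: 0a undefined. 0a->0: ok.
b: 0b undefined. 0b->0: no, a/bab meet in 0. Open state 1: 0b->1.
c: 0c undefined. 0c->0: ok.
ba: 1a undefined. 1a->0: no, a/baacac meet in 0. 1a->1: ok.
bb: 1b undefined. 1b->0: no, a/bab meet in 0. 1b->1: ok.
bc: 1c undefined. 1c->0: no, a/bcbbbc meet in 0. 1c->1: ok.
All examples now run through 2 states with every (state, symbol) defined. Accept strings end in {0}, Reject strings end in {1}; accept={0}.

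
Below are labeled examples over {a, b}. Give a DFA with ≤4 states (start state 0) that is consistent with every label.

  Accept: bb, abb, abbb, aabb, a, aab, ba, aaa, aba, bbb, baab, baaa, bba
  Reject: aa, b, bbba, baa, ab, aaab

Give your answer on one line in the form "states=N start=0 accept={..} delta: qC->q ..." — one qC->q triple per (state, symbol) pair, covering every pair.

states=4 start=0 accept={0,1,3} delta: 0a->1 0b->2 1a->2 1b->2 2a->1 2b->3 3a->0 3b->1

Fold the examples into a partial DFA from state 0: repeatedly fix the first undefined (state, symbol) met by the shortest-then-alphabetical prefix, trying targets in increasing order and rejecting any under which an Accept and a Reject string meet in one state with the same remainder; add a state when all current targets are rejected. Accepting states are where Accept strings end.
a: 0a undefined. 0a->0: no, a/aa meet in 0. Open state 1: 0a->1.
b: 0b undefined. 0b->0: no, bb/b meet in 0. 0b->1: no, bb/ab meet in 1 with "b" left. Open state 2: 0b->2.
aa: 1a undefined. 1a->0: no, aab/b meet in 2. 1a->1: no, a/aa meet in 1. 1a->2: ok.
ab: 1b undefined. 1b->0: no, abb/aa meet in 2. 1b->1: no, abb/ab meet in 1. 1b->2: ok.
ba: 2a undefined. 2a->0: no, a/baa meet in 1. 2a->1: ok.
bb: 2b undefined. 2b->0: no, abbb/aa meet in 2. 2b->1: no, bb/bbba meet in 1. 2b->2: no, bb/aa meet in 2. Open state 3: 2b->3.
bba: 3a undefined. 3a->0: ok.
bbb: 3b undefined. 3b->0: no, a/bbba meet in 1. 3b->1: ok.
All examples now run through 4 states with every (state, symbol) defined. Accept strings end in {0,1,3}, Reject strings end in {2}; accept={0,1,3}.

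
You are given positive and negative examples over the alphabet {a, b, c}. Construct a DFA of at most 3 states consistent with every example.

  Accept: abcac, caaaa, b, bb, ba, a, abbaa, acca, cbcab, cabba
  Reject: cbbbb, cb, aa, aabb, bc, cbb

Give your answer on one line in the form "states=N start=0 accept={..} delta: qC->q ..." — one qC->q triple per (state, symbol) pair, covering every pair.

states=3 start=0 accept={0,1} delta: 0a->1 0b->0 0c->2 1a->2 1b->1 1c->0 2a->0 2b->2 2c->0

Fold the examples into a partial DFA from state 0: repeatedly fix the first undefined (state, symbol) met by the shortest-then-alphabetical prefix, trying targets in increasing order and rejecting any under which an Accept and a Reject string meet in one state with the same remainder; add a state when all current targets are rejected. Accepting states are where Accept strings end.
a: 0a undefined. 0a->0: no, bb/aabb meet in 0 with "bb" left. Open state 1: 0a->1.
b: 0b undefined. 0b->0: ok.
c: 0c undefined. 0c->0: no, b/cbbbb meet in 0. 0c->1: no, ba/bc meet in 1. Open state 2: 0c->2.
aa: 1a undefined. 1a->0: no, b/aa meet in 0. 1a->1: no, ba/aa meet in 1. 1a->2: ok.
ab: 1b undefined. 1b->0: no, abbaa/aa meet in 2. 1b->1: ok.
ac: 1c undefined. 1c->0: ok.
ca: 2a undefined. 2a->0: ok.
cb: 2b undefined. 2b->0: no, abcac/cbbbb meet in 0. 2b->1: no, ba/cbbbb meet in 1. 2b->2: ok.
cbc: 2c undefined. 2c->0: ok.
All examples now run through 3 states with every (state, symbol) defined. Accept strings end in {0,1}, Reject strings end in {2}; accept={0,1}.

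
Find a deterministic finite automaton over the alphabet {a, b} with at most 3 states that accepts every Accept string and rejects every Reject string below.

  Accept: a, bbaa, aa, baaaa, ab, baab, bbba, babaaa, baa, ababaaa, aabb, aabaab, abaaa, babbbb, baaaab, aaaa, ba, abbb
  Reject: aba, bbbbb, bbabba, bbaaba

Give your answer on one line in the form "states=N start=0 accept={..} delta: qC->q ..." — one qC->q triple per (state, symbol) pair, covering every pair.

states=3 start=0 accept={1,2} delta: 0a->1 0b->0 1a->1 1b->2 2a->0 2b->2

Grow the machine one transition at a time. Run the examples from 0; the earliest place one falls off (shortest prefix, ties alphabetical) gets sent to the lowest-numbered state that keeps every Accept/Reject pair distinguishable — a pair clashes when both reach the same state with identical unread suffix — and to a fresh state only if none does.
a: 0a undefined. 0a->0: no, ba/aba meet in 0 with "ba" left. Open state 1: 0a->1.
b: 0b undefined. 0b->0: ok.
aa: 1a undefined. 1a->0: no, a/bbaaba meet in 1. 1a->1: ok.
ab: 1b undefined. 1b->0: no, a/aba meet in 1. 1b->1: no, a/aba meet in 1. Open state 2: 1b->2.
aba: 2a undefined. 2a->0: ok.
abb: 2b undefined. 2b->0: no, a/bbabba meet in 1. 2b->1: no, a/bbabba meet in 1. 2b->2: ok.
All examples now run through 3 states with every (state, symbol) defined. Accept strings end in {1,2}, Reject strings end in {0}; accept={1,2}.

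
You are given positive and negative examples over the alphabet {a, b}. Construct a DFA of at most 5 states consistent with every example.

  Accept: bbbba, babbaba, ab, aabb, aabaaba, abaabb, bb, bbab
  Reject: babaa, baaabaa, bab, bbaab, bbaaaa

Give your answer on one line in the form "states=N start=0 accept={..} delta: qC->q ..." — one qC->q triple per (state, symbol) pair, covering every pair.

Grow the machine one transition at a time. Run the examples from 0; the earliest place one falls off (shortest prefix, ties alphabetical) gets sent to the lowest-numbered state that keeps every Accept/Reject pair distinguishable — a pair clashes when both reach the same state with identical unread suffix — and to a fresh state only if none does.
a: 0a undefined. 0a->0: ok.
b: 0b undefined. 0b->0: no, bbbba/babaa meet in 0. Open state 1: 0b->1.
ba: 1a undefined. 1a->0: no, ab/bab meet in 1. 1a->1: no, aabb/bab meet in 1 with "b" left. Open state 2: 1a->2.
bb: 1b undefined. 1b->0: no, bbbba/bbaaaa meet in 0. 1b->1: no, bbab/bab meet in 2 with "b" left. 1b->2: ok.
baa: 2a undefined. 2a->0: no, ab/bbaab meet in 1. 2a->1: no, aabb/bbaaaa meet in 2. 2a->2: no, aabb/bbaaaa meet in 2. Open state 3: 2a->3.
bab: 2b undefined. 2b->0: no, babbaba/babaa meet in 0. 2b->1: no, bbbba/babaa meet in 3. 2b->2: no, aabb/bab meet in 2. 2b->3: ok.
baaa: 3a undefined. 3a->0: no, ab/bbaab meet in 1. 3a->1: no, ab/baaabaa meet in 1. 3a->2: no, aabb/bbaaaa meet in 2. 3a->3: no, bbab/bbaab meet in 3 with "b" left. Open state 4: 3a->4.
babb: 3b undefined. 3b->0: ok.
baaab: 4b undefined. 4b->0: no, bbbba/baaabaa meet in 0. 4b->1: no, ab/bbaab meet in 1. 4b->2: no, babbaba/bbaab meet in 2. 4b->3: ok.
babaa: 4a undefined. 4a->0: no, bbbba/babaa meet in 0. 4a->1: no, babbaba/bbaaaa meet in 2. 4a->2: no, babbaba/babaa meet in 2. 4a->3: ok.
All examples now run through 5 states with every (state, symbol) defined. Accept strings end in {0,1,2}, Reject strings end in {3,4}; accept={0,1,2}.

states=5 start=0 accept={0,1,2} delta: 0a->0 0b->1 1a->2 1b->2 2a->3 2b->3 3a->4 3b->0 4a->3 4b->3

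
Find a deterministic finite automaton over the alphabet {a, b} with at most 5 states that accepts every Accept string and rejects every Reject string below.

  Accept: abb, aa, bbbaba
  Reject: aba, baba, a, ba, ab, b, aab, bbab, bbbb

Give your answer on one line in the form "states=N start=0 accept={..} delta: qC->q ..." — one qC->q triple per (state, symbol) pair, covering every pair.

Grow the machine one transition at a time. Run the examples from 0; the earliest place one falls off (shortest prefix, ties alphabetical) gets sent to the lowest-numbered state that keeps every Accept/Reject pair distinguishable — a pair clashes when both reach the same state with identical unread suffix — and to a fresh state only if none does.
a: 0a undefined. 0a->0: no, aa/a meet in 0. Open state 1: 0a->1.
b: 0b undefined. 0b->0: no, bbbaba/aba meet in 1 with "ba" left. 0b->1: no, aa/ba meet in 1 with "a" left. Open state 2: 0b->2.
aa: 1a undefined. 1a->0: ok.
ab: 1b undefined. 1b->0: no, abb/b meet in 2. 1b->1: no, abb/a meet in 1. 1b->2: ok.
ba: 2a undefined. 2a->0: no, aa/aba meet in 0. 2a->1: ok.
bb: 2b undefined. 2b->0: no, abb/bbbb meet in 0. 2b->1: no, abb/aba meet in 1. 2b->2: no, abb/ab meet in 2. Open state 3: 2b->3.
bba: 3a undefined. 3a->0: ok.
bbb: 3b undefined. 3b->0: no, bbbaba/aba meet in 1. 3b->1: no, bbbaba/aba meet in 1. 3b->2: no, abb/bbbb meet in 3. 3b->3: no, abb/bbbb meet in 3. Open state 4: 3b->4.
bbba: 4a undefined. 4a->0: no, bbbaba/aba meet in 1. 4a->1: no, bbbaba/aba meet in 1. 4a->2: ok.
bbbb: 4b undefined. 4b->0: no, aa/bbbb meet in 0. 4b->1: ok.
All examples now run through 5 states with every (state, symbol) defined. Accept strings end in {0,3}, Reject strings end in {1,2}; accept={0,3}.

states=5 start=0 accept={0,3} delta: 0a->1 0b->2 1a->0 1b->2 2a->1 2b->3 3a->0 3b->4 4a->2 4b->1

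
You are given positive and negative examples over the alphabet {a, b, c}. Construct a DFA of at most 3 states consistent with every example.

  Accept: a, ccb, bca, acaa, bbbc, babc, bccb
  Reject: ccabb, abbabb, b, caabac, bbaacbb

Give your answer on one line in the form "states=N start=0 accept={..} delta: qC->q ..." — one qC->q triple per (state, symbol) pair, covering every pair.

states=3 start=0 accept={0,2} delta: 0a->0 0b->1 0c->1 1a->0 1b->1 1c->2 2a->0 2b->0 2c->2

Fold the examples into a partial DFA from state 0: repeatedly fix the first undefined (state, symbol) met by the shortest-then-alphabetical prefix, trying targets in increasing order and rejecting any under which an Accept and a Reject string meet in one state with the same remainder; add a state when all current targets are rejected. Accepting states are where Accept strings end.
a: 0a undefined. 0a->0: ok.
b: 0b undefined. 0b->0: no, a/abbabb meet in 0. Open state 1: 0b->1.
c: 0c undefined. 0c->0: no, ccb/b meet in 1. 0c->1: ok.
ba: 1a undefined. 1a->0: ok.
bb: 1b undefined. 1b->0: no, a/abbabb meet in 0. 1b->1: ok.
bc: 1c undefined. 1c->0: no, ccb/ccabb meet in 1. 1c->1: no, ccb/ccabb meet in 1. Open state 2: 1c->2.
bca: 2a undefined. 2a->0: ok.
bcc: 2c undefined. 2c->0: no, bccb/ccabb meet in 1. 2c->1: no, bccb/ccabb meet in 1. 2c->2: ok.
ccb: 2b undefined. 2b->0: ok.
All examples now run through 3 states with every (state, symbol) defined. Accept strings end in {0,2}, Reject strings end in {1}; accept={0,2}.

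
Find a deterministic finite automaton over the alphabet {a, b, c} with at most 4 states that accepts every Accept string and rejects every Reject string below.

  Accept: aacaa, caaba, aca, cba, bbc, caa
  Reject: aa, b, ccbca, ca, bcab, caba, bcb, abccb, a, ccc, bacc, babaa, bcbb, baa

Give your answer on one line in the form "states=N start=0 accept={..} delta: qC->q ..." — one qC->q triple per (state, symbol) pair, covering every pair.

states=4 start=0 accept={2} delta: 0a->1 0b->0 0c->2 1a->0 1b->0 1c->3 2a->3 2b->3 2c->1 3a->2 3b->0 3c->0

Grow the machine one transition at a time. Run the examples from 0; the earliest place one falls off (shortest prefix, ties alphabetical) gets sent to the lowest-numbered state that keeps every Accept/Reject pair distinguishable — a pair clashes when both reach the same state with identical unread suffix — and to a fresh state only if none does.
a: 0a undefined. 0a->0: no, aca/ca meet in 0 with "ca" left. Open state 1: 0a->1.
b: 0b undefined. 0b->0: ok.
c: 0c undefined. 0c->0: no, cba/ccbca meet in 1. 0c->1: no, bbc/a meet in 1. Open state 2: 0c->2.
aa: 1a undefined. 1a->0: ok.
ab: 1b undefined. 1b->0: ok.
ac: 1c undefined. 1c->0: no, aca/a meet in 1. 1c->1: no, aca/aa meet in 0. 1c->2: no, aca/ca meet in 2 with "a" left. Open state 3: 1c->3.
ca: 2a undefined. 2a->0: no, aacaa/caba meet in 1. 2a->1: no, aacaa/aa meet in 0. 2a->2: no, aacaa/ca meet in 2. 2a->3: ok.
cb: 2b undefined. 2b->0: no, cba/a meet in 1. 2b->1: no, cba/aa meet in 0. 2b->2: no, cba/ca meet in 3. 2b->3: ok.
cc: 2c undefined. 2c->0: no, bbc/ccc meet in 2. 2c->1: ok.
aca: 3a undefined. 3a->0: no, aacaa/aa meet in 0. 3a->1: no, aacaa/a meet in 1. 3a->2: ok.
cab: 3b undefined. 3b->0: ok.
bacc: 3c undefined. 3c->0: ok.
All examples now run through 4 states with every (state, symbol) defined. Accept strings end in {2}, Reject strings end in {0,1,3}; accept={2}.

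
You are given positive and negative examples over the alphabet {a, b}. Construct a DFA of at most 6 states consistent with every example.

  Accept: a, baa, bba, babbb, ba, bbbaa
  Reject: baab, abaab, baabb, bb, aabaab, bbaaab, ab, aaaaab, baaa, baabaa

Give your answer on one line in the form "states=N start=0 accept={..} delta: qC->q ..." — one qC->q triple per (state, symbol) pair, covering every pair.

states=5 start=0 accept={0,2,3} delta: 0a->0 0b->1 1a->2 1b->1 2a->3 2b->2 3a->1 3b->4 4a->3 4b->1

State merging on the prefix tree: take the shortest (then alphabetical) example prefix whose next move is undefined and point that move at state 0, else 1, else 2, ...; a target is out if some Accept/Reject pair would then sit in one state with the same input left (inseparable). If every existing state is out, open a new one.
a: 0a undefined. 0a->0: ok.
b: 0b undefined. 0b->0: no, a/baab meet in 0. Open state 1: 0b->1.
ba: 1a undefined. 1a->0: no, a/baaa meet in 0. 1a->1: no, baa/ab meet in 1. Open state 2: 1a->2.
bb: 1b undefined. 1b->0: no, a/bb meet in 0. 1b->1: ok.
baa: 2a undefined. 2a->0: no, a/baaa meet in 0. 2a->1: no, baa/baab meet in 1. 2a->2: no, baa/baaa meet in 2. Open state 3: 2a->3.
bab: 2b undefined. 2b->0: no, babbb/bb meet in 1. 2b->1: no, babbb/bb meet in 1. 2b->2: ok.
baaa: 3a undefined. 3a->0: no, a/baaa meet in 0. 3a->1: ok.
baab: 3b undefined. 3b->0: no, a/baab meet in 0. 3b->1: no, baa/baabaa meet in 3. 3b->2: no, bba/baab meet in 2. 3b->3: no, baa/baab meet in 3. Open state 4: 3b->4.
baaba: 4a undefined. 4a->0: no, a/baabaa meet in 0. 4a->1: no, bba/baabaa meet in 2. 4a->2: no, baa/baabaa meet in 3. 4a->3: ok.
baabb: 4b undefined. 4b->0: no, a/baabb meet in 0. 4b->1: ok.
All examples now run through 5 states with every (state, symbol) defined. Accept strings end in {0,2,3}, Reject strings end in {1,4}; accept={0,2,3}.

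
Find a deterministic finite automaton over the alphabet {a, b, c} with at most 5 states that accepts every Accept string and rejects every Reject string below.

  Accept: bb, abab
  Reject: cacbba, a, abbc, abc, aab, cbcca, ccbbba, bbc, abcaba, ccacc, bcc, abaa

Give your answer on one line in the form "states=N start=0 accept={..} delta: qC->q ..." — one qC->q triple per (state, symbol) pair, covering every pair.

State merging on the prefix tree: take the shortest (then alphabetical) example prefix whose next move is undefined and point that move at state 0, else 1, else 2, ...; a target is out if some Accept/Reject pair would then sit in one state with the same input left (inseparable). If every existing state is out, open a new one.
a: 0a undefined. 0a->0: ok.
b: 0b undefined. 0b->0: no, bb/a meet in 0. Open state 1: 0b->1.
c: 0c undefined. 0c->0: ok.
bb: 1b undefined. 1b->0: no, bb/cacbba meet in 0. 1b->1: no, bb/aab meet in 1. Open state 2: 1b->2.
bc: 1c undefined. 1c->0: ok.
aba: 1a undefined. 1a->0: no, abab/aab meet in 1. 1a->1: ok.
bbc: 2c undefined. 2c->0: ok.
ccbbb: 2b undefined. 2b->0: ok.
cacbba: 2a undefined. 2a->0: ok.
All examples now run through 3 states with every (state, symbol) defined. Accept strings end in {2}, Reject strings end in {0,1}; accept={2}.

states=3 start=0 accept={2} delta: 0a->0 0b->1 0c->0 1a->1 1b->2 1c->0 2a->0 2b->0 2c->0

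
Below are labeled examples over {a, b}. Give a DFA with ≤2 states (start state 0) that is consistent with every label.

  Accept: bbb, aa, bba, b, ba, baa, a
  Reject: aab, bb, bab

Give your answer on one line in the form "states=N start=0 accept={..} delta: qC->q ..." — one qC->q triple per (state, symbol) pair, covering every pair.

states=2 start=0 accept={1} delta: 0a->1 0b->1 1a->1 1b->0

Fold the examples into a partial DFA from state 0: repeatedly fix the first undefined (state, symbol) met by the shortest-then-alphabetical prefix, trying targets in increasing order and rejecting any under which an Accept and a Reject string meet in one state with the same remainder; add a state when all current targets are rejected. Accepting states are where Accept strings end.
a: 0a undefined. 0a->0: no, b/aab meet in 0 with "b" left. Open state 1: 0a->1.
b: 0b undefined. 0b->0: no, bbb/bb meet in 0. 0b->1: ok.
aa: 1a undefined. 1a->0: no, b/aab meet in 1. 1a->1: ok.
bb: 1b undefined. 1b->0: ok.
All examples now run through 2 states with every (state, symbol) defined. Accept strings end in {1}, Reject strings end in {0}; accept={1}.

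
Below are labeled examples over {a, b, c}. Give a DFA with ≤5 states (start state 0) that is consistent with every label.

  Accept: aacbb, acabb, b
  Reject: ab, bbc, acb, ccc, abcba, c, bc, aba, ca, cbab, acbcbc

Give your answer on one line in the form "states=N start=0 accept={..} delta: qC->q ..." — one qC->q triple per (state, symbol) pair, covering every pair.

states=4 start=0 accept={0} delta: 0a->1 0b->0 0c->1 1a->1 1b->1 1c->2 2a->0 2b->3 2c->1 3a->1 3b->0 3c->0

State merging on the prefix tree: take the shortest (then alphabetical) example prefix whose next move is undefined and point that move at state 0, else 1, else 2, ...; a target is out if some Accept/Reject pair would then sit in one state with the same input left (inseparable). If every existing state is out, open a new one.
a: 0a undefined. 0a->0: no, b/ab meet in 0 with "b" left. Open state 1: 0a->1.
b: 0b undefined. 0b->0: ok.
c: 0c undefined. 0c->0: no, b/bbc meet in 0. 0c->1: ok.
aa: 1a undefined. 1a->0: no, b/ca meet in 0. 1a->1: ok.
ab: 1b undefined. 1b->0: no, b/ab meet in 0. 1b->1: ok.
ac: 1c undefined. 1c->0: no, aacbb/acb meet in 0. 1c->1: no, aacbb/ab meet in 1. Open state 2: 1c->2.
aca: 2a undefined. 2a->0: ok.
acb: 2b undefined. 2b->0: no, aacbb/acb meet in 0. 2b->1: no, aacbb/ab meet in 1. 2b->2: no, aacbb/acb meet in 2. Open state 3: 2b->3.
ccc: 2c undefined. 2c->0: no, acabb/ccc meet in 0. 2c->1: ok.
acbc: 3c undefined. 3c->0: ok.
aacbb: 3b undefined. 3b->0: ok.
abcba: 3a undefined. 3a->0: no, aacbb/abcba meet in 0. 3a->1: ok.
All examples now run through 4 states with every (state, symbol) defined. Accept strings end in {0}, Reject strings end in {1,3}; accept={0}.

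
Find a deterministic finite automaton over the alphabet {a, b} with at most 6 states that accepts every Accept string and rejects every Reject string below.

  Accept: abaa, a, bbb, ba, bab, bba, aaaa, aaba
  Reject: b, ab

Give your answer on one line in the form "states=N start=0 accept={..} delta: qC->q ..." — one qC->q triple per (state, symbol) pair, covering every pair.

Fold the examples into a partial DFA from state 0: repeatedly fix the first undefined (state, symbol) met by the shortest-then-alphabetical prefix, trying targets in increasing order and rejecting any under which an Accept and a Reject string meet in one state with the same remainder; add a state when all current targets are rejected. Accepting states are where Accept strings end.
a: 0a undefined. 0a->0: ok.
b: 0b undefined. 0b->0: no, abaa/b meet in 0. Open state 1: 0b->1.
ba: 1a undefined. 1a->0: no, bab/b meet in 1. 1a->1: no, abaa/b meet in 1. Open state 2: 1a->2.
bb: 1b undefined. 1b->0: no, bbb/b meet in 1. 1b->1: no, bbb/b meet in 1. 1b->2: ok.
bab: 2b undefined. 2b->0: ok.
bba: 2a undefined. 2a->0: ok.
All examples now run through 3 states with every (state, symbol) defined. Accept strings end in {0,2}, Reject strings end in {1}; accept={0,2}.

states=3 start=0 accept={0,2} delta: 0a->0 0b->1 1a->2 1b->2 2a->0 2b->0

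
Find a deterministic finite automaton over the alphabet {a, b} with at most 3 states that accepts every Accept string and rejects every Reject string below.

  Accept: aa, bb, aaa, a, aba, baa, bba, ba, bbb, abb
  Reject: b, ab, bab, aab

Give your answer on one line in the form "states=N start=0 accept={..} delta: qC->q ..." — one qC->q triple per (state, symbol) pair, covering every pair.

Grow the machine one transition at a time. Run the examples from 0; the earliest place one falls off (shortest prefix, ties alphabetical) gets sent to the lowest-numbered state that keeps every Accept/Reject pair distinguishable — a pair clashes when both reach the same state with identical unread suffix — and to a fresh state only if none does.
a: 0a undefined. 0a->0: ok.
b: 0b undefined. 0b->0: no, aa/b meet in 0. Open state 1: 0b->1.
ba: 1a undefined. 1a->0: ok.
bb: 1b undefined. 1b->0: no, bbb/b meet in 1. 1b->1: no, bb/b meet in 1. Open state 2: 1b->2.
bba: 2a undefined. 2a->0: ok.
bbb: 2b undefined. 2b->0: ok.
All examples now run through 3 states with every (state, symbol) defined. Accept strings end in {0,2}, Reject strings end in {1}; accept={0,2}.

states=3 start=0 accept={0,2} delta: 0a->0 0b->1 1a->0 1b->2 2a->0 2b->0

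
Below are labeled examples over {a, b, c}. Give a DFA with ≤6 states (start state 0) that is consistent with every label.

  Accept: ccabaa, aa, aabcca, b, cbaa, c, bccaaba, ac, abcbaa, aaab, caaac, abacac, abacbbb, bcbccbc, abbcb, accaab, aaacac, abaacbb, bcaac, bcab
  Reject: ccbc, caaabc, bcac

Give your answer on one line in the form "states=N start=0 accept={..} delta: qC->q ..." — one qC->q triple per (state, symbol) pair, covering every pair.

Fold the examples into a partial DFA from state 0: repeatedly fix the first undefined (state, symbol) met by the shortest-then-alphabetical prefix, trying targets in increasing order and rejecting any under which an Accept and a Reject string meet in one state with the same remainder; add a state when all current targets are rejected. Accepting states are where Accept strings end.
a: 0a undefined. 0a->0: ok.
b: 0b undefined. 0b->0: no, abacac/bcac meet in 0 with "cac" left. Open state 1: 0b->1.
c: 0c undefined. 0c->0: ok.
bc: 1c undefined. 1c->0: no, aa/ccbc meet in 0. 1c->1: no, b/ccbc meet in 1. Open state 2: 1c->2.
aba: 1a undefined. 1a->0: ok.
abb: 1b undefined. 1b->0: ok.
bca: 2a undefined. 2a->0: no, ccabaa/bcac meet in 0. 2a->1: ok.
bcb: 2b undefined. 2b->0: no, bcbccbc/ccbc meet in 2. 2b->1: ok.
bcc: 2c undefined. 2c->0: no, bcbccbc/ccbc meet in 2. 2c->1: ok.
All examples now run through 3 states with every (state, symbol) defined. Accept strings end in {0,1}, Reject strings end in {2}; accept={0,1}.

states=3 start=0 accept={0,1} delta: 0a->0 0b->1 0c->0 1a->0 1b->0 1c->2 2a->1 2b->1 2c->1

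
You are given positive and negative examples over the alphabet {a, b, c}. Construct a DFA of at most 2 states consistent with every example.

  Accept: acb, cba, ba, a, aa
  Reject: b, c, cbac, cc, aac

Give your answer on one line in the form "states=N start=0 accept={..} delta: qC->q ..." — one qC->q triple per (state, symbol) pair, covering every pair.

states=2 start=0 accept={0} delta: 0a->0 0b->1 0c->1 1a->0 1b->0 1c->1

Fold the examples into a partial DFA from state 0: repeatedly fix the first undefined (state, symbol) met by the shortest-then-alphabetical prefix, trying targets in increasing order and rejecting any under which an Accept and a Reject string meet in one state with the same remainder; add a state when all current targets are rejected. Accepting states are where Accept strings end.
a: 0a undefined. 0a->0: ok.
b: 0b undefined. 0b->0: no, ba/b meet in 0. Open state 1: 0b->1.
c: 0c undefined. 0c->0: no, acb/b meet in 1. 0c->1: ok.
ba: 1a undefined. 1a->0: ok.
cb: 1b undefined. 1b->0: ok.
cc: 1c undefined. 1c->0: no, acb/cc meet in 0. 1c->1: ok.
All examples now run through 2 states with every (state, symbol) defined. Accept strings end in {0}, Reject strings end in {1}; accept={0}.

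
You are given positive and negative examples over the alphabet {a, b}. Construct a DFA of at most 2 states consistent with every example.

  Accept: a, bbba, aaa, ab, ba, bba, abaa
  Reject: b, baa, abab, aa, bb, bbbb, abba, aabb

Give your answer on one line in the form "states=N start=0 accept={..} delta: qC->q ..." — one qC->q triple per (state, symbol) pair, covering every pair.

Grow the machine one transition at a time. Run the examples from 0; the earliest place one falls off (shortest prefix, ties alphabetical) gets sent to the lowest-numbered state that keeps every Accept/Reject pair distinguishable — a pair clashes when both reach the same state with identical unread suffix — and to a fresh state only if none does.
a: 0a undefined. 0a->0: no, a/aa meet in 0. Open state 1: 0a->1.
b: 0b undefined. 0b->0: ok.
aa: 1a undefined. 1a->0: ok.
ab: 1b undefined. 1b->0: no, a/abba meet in 1. 1b->1: ok.
All examples now run through 2 states with every (state, symbol) defined. Accept strings end in {1}, Reject strings end in {0}; accept={1}.

states=2 start=0 accept={1} delta: 0a->1 0b->0 1a->0 1b->1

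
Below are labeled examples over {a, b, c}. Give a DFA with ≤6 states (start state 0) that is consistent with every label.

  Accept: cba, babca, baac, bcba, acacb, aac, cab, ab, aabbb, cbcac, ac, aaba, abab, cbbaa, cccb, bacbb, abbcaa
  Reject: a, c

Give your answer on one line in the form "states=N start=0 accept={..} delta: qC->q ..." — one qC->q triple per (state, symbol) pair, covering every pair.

Grow the machine one transition at a time. Run the examples from 0; the earliest place one falls off (shortest prefix, ties alphabetical) gets sent to the lowest-numbered state that keeps every Accept/Reject pair distinguishable — a pair clashes when both reach the same state with identical unread suffix — and to a fresh state only if none does.
a: 0a undefined. 0a->0: no, aac/c meet in 0 with "c" left. Open state 1: 0a->1.
b: 0b undefined. 0b->0: ok.
c: 0c undefined. 0c->0: no, cba/a meet in 1. 0c->1: ok.
aa: 1a undefined. 1a->0: no, baac/a meet in 1. 1a->1: ok.
ab: 1b undefined. 1b->0: no, cba/a meet in 1. 1b->1: no, cba/a meet in 1. Open state 2: 1b->2.
ac: 1c undefined. 1c->0: ok.
aba: 2a undefined. 2a->0: ok.
abb: 2b undefined. 2b->0: no, cbbaa/a meet in 1. 2b->1: no, cbbaa/a meet in 1. 2b->2: no, cbbaa/a meet in 1. Open state 3: 2b->3.
cbc: 2c undefined. 2c->0: no, babca/a meet in 1. 2c->1: no, babca/a meet in 1. 2c->2: no, cbcac/a meet in 1. 2c->3: ok.
abbc: 3c undefined. 3c->0: no, abbcaa/a meet in 1. 3c->1: no, abbcaa/a meet in 1. 3c->2: no, abbcaa/a meet in 1. 3c->3: ok.
cbba: 3a undefined. 3a->0: no, cbcac/a meet in 1. 3a->1: no, babca/a meet in 1. 3a->2: ok.
aabbb: 3b undefined. 3b->0: ok.
All examples now run through 4 states with every (state, symbol) defined. Accept strings end in {0,2,3}, Reject strings end in {1}; accept={0,2,3}.

states=4 start=0 accept={0,2,3} delta: 0a->1 0b->0 0c->1 1a->1 1b->2 1c->0 2a->0 2b->3 2c->3 3a->2 3b->0 3c->3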